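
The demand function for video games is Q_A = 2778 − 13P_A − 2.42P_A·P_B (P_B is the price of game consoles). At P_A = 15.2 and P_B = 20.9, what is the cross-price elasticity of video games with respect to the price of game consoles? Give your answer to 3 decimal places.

-0.424

At P_A = 15.2 and P_B = 20.9: Q_A = 1811.614.
∂Q_A/∂P_B = -2.42P_A = -2.42(15.2) = -36.7840.
ε = (∂Q_A/∂P_B)(P_B/Q_A) = -36.7840 × (20.9/1811.614) ≈ -0.424.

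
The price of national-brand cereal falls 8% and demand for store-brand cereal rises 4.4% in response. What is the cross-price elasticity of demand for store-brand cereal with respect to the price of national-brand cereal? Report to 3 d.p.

ε = (%ΔQ of store-brand cereal) / (%ΔP of national-brand cereal) = (4.4%) / (-8%) ≈ -0.550.
Negative cross-price elasticity: complements.

-0.550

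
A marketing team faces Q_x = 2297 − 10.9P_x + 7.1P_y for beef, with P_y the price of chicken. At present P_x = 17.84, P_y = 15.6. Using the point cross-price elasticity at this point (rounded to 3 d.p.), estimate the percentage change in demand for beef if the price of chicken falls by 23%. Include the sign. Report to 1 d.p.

-1.2%

At P_x = 17.84, P_y = 15.6: Q_x = 2213.304.
∂Q_x/∂P_y = 7.1.
ε = (∂Q_x/∂P_y)(P_y/Q_x) = 7.1000 × 15.6/2213.304 ≈ 0.050.
%ΔQ_x ≈ ε × %ΔP_y = 0.050 × (-23%) = -1.2%.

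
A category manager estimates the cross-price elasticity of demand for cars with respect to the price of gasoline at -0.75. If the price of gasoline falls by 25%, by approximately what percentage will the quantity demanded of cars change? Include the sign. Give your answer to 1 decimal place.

%ΔQ ≈ ε × %ΔP of gasoline = -0.75 × (-25%) = 18.8%.

18.8%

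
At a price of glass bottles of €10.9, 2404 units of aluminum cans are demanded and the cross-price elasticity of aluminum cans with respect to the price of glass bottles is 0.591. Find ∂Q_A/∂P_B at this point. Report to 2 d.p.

130.35

ε = (∂Q_A/∂P_B)·(P_B/Q_A) ⇒ ∂Q_A/∂P_B = ε·Q_A/P_B = 0.591 × 2404/10.9 ≈ 130.35.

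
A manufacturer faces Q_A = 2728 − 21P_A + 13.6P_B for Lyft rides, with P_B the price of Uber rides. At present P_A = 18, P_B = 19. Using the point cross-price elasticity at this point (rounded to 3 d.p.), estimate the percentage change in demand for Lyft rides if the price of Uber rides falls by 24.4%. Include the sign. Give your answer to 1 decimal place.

-2.4%

At P_A = 18, P_B = 19: Q_A = 2608.4.
∂Q_A/∂P_B = 13.6.
ε = (∂Q_A/∂P_B)(P_B/Q_A) = 13.6000 × 19/2608.4 ≈ 0.099.
%ΔQ_A ≈ ε × %ΔP_B = 0.099 × (-24.4%) = -2.4%.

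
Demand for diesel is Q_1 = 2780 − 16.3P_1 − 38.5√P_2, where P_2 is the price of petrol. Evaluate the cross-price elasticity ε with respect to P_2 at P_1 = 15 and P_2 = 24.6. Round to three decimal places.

At P_1 = 15 and P_2 = 24.6: Q_1 = 2344.546.
∂Q_1/∂P_2 = -38.5/(2√P_2) = -38.5/(2√24.6) = -3.8812.
ε = (∂Q_1/∂P_2)(P_2/Q_1) = -3.8812 × (24.6/2344.546) ≈ -0.041.

-0.041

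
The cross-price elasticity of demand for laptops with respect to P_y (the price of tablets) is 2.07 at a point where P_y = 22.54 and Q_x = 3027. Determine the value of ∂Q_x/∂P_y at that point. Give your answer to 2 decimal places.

277.99

ε = (∂Q_x/∂P_y)·(P_y/Q_x) ⇒ ∂Q_x/∂P_y = ε·Q_x/P_y = 2.07 × 3027/22.54 ≈ 277.99.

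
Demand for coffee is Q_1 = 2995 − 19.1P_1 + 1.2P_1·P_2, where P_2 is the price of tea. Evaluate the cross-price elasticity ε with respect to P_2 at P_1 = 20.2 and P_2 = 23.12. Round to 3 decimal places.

0.177

At P_1 = 20.2 and P_2 = 23.12: Q_1 = 3169.609.
∂Q_1/∂P_2 = 1.2P_1 = 1.2(20.2) = 24.2400.
ε = (∂Q_1/∂P_2)(P_2/Q_1) = 24.2400 × (23.12/3169.609) ≈ 0.177.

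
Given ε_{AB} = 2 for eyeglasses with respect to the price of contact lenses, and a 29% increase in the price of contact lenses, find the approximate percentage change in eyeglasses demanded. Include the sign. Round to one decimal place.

%ΔQ ≈ ε × %ΔP of contact lenses = 2 × (29%) = 58.0%.

58.0%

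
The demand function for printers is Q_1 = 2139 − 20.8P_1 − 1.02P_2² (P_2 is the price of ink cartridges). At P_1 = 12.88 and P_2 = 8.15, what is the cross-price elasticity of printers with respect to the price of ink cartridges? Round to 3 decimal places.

At P_1 = 12.88 and P_2 = 8.15: Q_1 = 1803.345.
∂Q_1/∂P_2 = -2.04P_2 = -2.04(8.15) = -16.6260.
ε = (∂Q_1/∂P_2)(P_2/Q_1) = -16.6260 × (8.15/1803.345) ≈ -0.075.
ε < 0: complements.

-0.075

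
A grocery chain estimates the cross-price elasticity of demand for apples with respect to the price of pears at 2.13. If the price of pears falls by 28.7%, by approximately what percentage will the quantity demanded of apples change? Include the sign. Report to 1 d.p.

%ΔQ ≈ ε × %ΔP of pears = 2.13 × (-28.7%) = -61.1%.

-61.1%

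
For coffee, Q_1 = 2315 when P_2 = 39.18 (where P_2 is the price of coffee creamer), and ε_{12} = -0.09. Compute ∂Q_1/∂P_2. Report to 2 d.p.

-5.32

ε = (∂Q_1/∂P_2)·(P_2/Q_1) ⇒ ∂Q_1/∂P_2 = ε·Q_1/P_2 = -0.09 × 2315/39.18 ≈ -5.32.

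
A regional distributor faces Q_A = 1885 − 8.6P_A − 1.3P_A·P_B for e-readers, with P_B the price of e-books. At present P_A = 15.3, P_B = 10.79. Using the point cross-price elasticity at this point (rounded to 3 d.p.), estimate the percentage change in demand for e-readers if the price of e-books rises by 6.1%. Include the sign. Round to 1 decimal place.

-0.8%

At P_A = 15.3, P_B = 10.79: Q_A = 1538.807.
∂Q_A/∂P_B = -1.3P_A = -19.8900.
ε = (∂Q_A/∂P_B)(P_B/Q_A) = -19.8900 × 10.79/1538.807 ≈ -0.139.
%ΔQ_A ≈ ε × %ΔP_B = -0.139 × (6.1%) = -0.8%.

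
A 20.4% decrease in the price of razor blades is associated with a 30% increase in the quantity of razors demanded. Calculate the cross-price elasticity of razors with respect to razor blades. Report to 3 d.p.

-1.471

ε = (%ΔQ of razors) / (%ΔP of razor blades) = (30%) / (-20.4%) ≈ -1.471.
Negative cross-price elasticity: complements.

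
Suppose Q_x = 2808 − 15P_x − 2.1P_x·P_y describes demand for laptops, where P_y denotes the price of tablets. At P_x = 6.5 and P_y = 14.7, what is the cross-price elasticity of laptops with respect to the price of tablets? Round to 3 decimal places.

At P_x = 6.5 and P_y = 14.7: Q_x = 2509.845.
∂Q_x/∂P_y = -2.1P_x = -2.1(6.5) = -13.6500.
ε = (∂Q_x/∂P_y)(P_y/Q_x) = -13.6500 × (14.7/2509.845) ≈ -0.080.

-0.080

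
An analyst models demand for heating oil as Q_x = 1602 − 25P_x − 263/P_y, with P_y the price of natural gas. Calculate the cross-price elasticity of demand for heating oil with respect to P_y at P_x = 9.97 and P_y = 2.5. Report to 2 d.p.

0.08

At P_x = 9.97 and P_y = 2.5: Q_x = 1247.55.
∂Q_x/∂P_y = 263/P_y² = 42.0800.
ε = (∂Q_x/∂P_y)(P_y/Q_x) = 42.0800 × (2.5/1247.55) ≈ 0.08.
ε > 0: substitutes.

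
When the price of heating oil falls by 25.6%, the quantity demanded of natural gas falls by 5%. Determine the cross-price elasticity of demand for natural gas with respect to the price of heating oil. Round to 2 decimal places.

0.20

ε = (%ΔQ of natural gas) / (%ΔP of heating oil) = (-5%) / (-25.6%) ≈ 0.20.
Positive cross-price elasticity: substitutes.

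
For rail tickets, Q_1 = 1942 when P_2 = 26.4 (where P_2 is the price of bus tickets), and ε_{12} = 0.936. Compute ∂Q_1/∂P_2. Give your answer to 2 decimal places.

ε = (∂Q_1/∂P_2)·(P_2/Q_1) ⇒ ∂Q_1/∂P_2 = ε·Q_1/P_2 = 0.936 × 1942/26.4 ≈ 68.85.

68.85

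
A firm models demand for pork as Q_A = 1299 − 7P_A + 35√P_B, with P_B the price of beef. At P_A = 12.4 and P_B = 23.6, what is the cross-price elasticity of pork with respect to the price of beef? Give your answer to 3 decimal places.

At P_A = 12.4 and P_B = 23.6: Q_A = 1382.229.
∂Q_A/∂P_B = 35/(2√P_B) = 35/(2√23.6) = 3.6023.
ε = (∂Q_A/∂P_B)(P_B/Q_A) = 3.6023 × (23.6/1382.229) ≈ 0.062.
ε > 0: substitutes.

0.062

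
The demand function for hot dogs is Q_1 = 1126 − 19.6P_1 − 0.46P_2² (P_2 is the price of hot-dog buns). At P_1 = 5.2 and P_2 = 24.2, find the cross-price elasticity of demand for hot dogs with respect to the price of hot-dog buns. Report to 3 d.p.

-0.714

At P_1 = 5.2 and P_2 = 24.2: Q_1 = 754.686.
∂Q_1/∂P_2 = -0.92P_2 = -0.92(24.2) = -22.2640.
ε = (∂Q_1/∂P_2)(P_2/Q_1) = -22.2640 × (24.2/754.686) ≈ -0.714.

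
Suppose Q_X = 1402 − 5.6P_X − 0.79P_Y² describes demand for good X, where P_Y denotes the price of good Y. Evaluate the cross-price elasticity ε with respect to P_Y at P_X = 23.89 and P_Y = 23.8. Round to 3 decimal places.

-1.090

At P_X = 23.89 and P_Y = 23.8: Q_X = 820.728.
∂Q_X/∂P_Y = -1.58P_Y = -1.58(23.8) = -37.6040.
ε = (∂Q_X/∂P_Y)(P_Y/Q_X) = -37.6040 × (23.8/820.728) ≈ -1.090.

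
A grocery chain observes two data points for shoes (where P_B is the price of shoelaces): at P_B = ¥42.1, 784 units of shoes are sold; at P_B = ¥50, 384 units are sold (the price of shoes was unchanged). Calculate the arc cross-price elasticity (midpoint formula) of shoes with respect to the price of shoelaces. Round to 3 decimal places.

-3.993

ΔQ_A = 384 − 784 = -400; ΔP_B = 50 − 42.1 = 7.9.
Midpoints: Q̄_A = 584.0, P̄_B = 46.05.
ε = (ΔQ_A/Q̄_A)/(ΔP_B/P̄_B) = (-400/584.0)/(7.9/46.05) ≈ -3.993.
ε < 0: shoes and shoelaces are complements.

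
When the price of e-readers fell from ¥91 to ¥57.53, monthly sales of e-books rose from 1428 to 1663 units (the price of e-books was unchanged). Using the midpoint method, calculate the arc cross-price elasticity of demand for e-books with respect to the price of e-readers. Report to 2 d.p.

ΔQ_A = 1663 − 1428 = 235; ΔP_B = 57.53 − 91 = -33.47.
Midpoints: Q̄_A = 1545.5, P̄_B = 74.27.
ε = (ΔQ_A/Q̄_A)/(ΔP_B/P̄_B) = (235/1545.5)/(-33.47/74.27) ≈ -0.34.
ε < 0: e-books and e-readers are complements.

-0.34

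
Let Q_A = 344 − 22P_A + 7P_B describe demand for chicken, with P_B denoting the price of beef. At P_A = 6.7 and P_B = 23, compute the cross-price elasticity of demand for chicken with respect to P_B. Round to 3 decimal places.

At P_A = 6.7 and P_B = 23: Q_A = 357.6.
∂Q_A/∂P_B = 7.
ε = (∂Q_A/∂P_B)(P_B/Q_A) = 7 × (23/357.6) ≈ 0.450.

0.450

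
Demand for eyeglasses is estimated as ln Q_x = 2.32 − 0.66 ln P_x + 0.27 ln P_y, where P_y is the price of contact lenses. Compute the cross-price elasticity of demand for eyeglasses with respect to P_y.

In a log-linear (constant-elasticity) demand function, the coefficient on ln P_y is the cross-price elasticity.
ε = 0.27. Positive, so eyeglasses and contact lenses are substitutes.

0.27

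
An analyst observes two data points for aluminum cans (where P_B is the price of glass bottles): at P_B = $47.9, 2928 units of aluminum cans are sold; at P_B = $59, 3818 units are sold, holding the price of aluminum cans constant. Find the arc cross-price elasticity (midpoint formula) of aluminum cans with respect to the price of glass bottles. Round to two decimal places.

1.27

ΔQ_A = 3818 − 2928 = 890; ΔP_B = 59 − 47.9 = 11.1.
Midpoints: Q̄_A = 3373.0, P̄_B = 53.45.
ε = (ΔQ_A/Q̄_A)/(ΔP_B/P̄_B) = (890/3373.0)/(11.1/53.45) ≈ 1.27.
ε > 0: aluminum cans and glass bottles are substitutes.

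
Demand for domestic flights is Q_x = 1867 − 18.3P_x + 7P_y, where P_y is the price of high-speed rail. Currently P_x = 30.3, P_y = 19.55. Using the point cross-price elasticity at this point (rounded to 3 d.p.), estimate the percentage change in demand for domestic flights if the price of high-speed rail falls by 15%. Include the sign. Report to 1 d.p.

At P_x = 30.3, P_y = 19.55: Q_x = 1449.36.
∂Q_x/∂P_y = 7.
ε = (∂Q_x/∂P_y)(P_y/Q_x) = 7.0000 × 19.55/1449.36 ≈ 0.094.
%ΔQ_x ≈ ε × %ΔP_y = 0.094 × (-15%) = -1.4%.

-1.4%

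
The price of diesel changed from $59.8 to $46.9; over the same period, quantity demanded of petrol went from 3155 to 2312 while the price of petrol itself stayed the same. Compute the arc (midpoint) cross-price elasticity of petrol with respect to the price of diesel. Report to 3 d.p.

1.275

ΔQ_A = 2312 − 3155 = -843; ΔP_B = 46.9 − 59.8 = -12.9.
Midpoints: Q̄_A = 2733.5, P̄_B = 53.35.
ε = (ΔQ_A/Q̄_A)/(ΔP_B/P̄_B) = (-843/2733.5)/(-12.9/53.35) ≈ 1.275.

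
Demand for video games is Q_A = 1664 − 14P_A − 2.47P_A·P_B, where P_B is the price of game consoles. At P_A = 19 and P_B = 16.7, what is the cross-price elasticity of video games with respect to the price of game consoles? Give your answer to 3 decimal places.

-1.276

At P_A = 19 and P_B = 16.7: Q_A = 614.269.
∂Q_A/∂P_B = -2.47P_A = -2.47(19) = -46.9300.
ε = (∂Q_A/∂P_B)(P_B/Q_A) = -46.9300 × (16.7/614.269) ≈ -1.276.
ε < 0: complements.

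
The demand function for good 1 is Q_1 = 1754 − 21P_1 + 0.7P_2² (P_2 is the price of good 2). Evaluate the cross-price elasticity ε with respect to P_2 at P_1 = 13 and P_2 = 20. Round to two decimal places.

At P_1 = 13 and P_2 = 20: Q_1 = 1761.
∂Q_1/∂P_2 = 1.4P_2 = 1.4(20) = 28.0000.
ε = (∂Q_1/∂P_2)(P_2/Q_1) = 28.0000 × (20/1761) ≈ 0.32.
ε > 0: substitutes.

0.32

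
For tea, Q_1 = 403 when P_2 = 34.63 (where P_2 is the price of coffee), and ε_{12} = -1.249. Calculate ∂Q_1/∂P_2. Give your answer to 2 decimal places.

-14.53

ε = (∂Q_1/∂P_2)·(P_2/Q_1) ⇒ ∂Q_1/∂P_2 = ε·Q_1/P_2 = -1.249 × 403/34.63 ≈ -14.53.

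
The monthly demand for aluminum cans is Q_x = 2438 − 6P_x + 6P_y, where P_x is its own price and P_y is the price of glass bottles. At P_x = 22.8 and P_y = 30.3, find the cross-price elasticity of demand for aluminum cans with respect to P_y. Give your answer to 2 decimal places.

At P_x = 22.8 and P_y = 30.3: Q_x = 2483.
∂Q_x/∂P_y = 6.
ε = (∂Q_x/∂P_y)(P_y/Q_x) = 6 × (30.3/2483) ≈ 0.07.

0.07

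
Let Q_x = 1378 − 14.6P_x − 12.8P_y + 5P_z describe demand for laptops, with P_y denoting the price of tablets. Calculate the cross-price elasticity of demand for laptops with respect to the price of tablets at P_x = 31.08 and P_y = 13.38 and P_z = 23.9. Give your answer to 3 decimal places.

At P_x = 31.08 and P_y = 13.38 and P_z = 23.9: Q_x = 872.468.
∂Q_x/∂P_y = -12.8.
ε = (∂Q_x/∂P_y)(P_y/Q_x) = -12.8 × (13.38/872.468) ≈ -0.196.

-0.196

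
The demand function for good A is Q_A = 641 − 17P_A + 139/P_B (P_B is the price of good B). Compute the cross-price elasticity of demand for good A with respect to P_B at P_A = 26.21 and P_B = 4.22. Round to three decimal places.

At P_A = 26.21 and P_B = 4.22: Q_A = 228.368.
∂Q_A/∂P_B = −139/P_B² = -7.8053.
ε = (∂Q_A/∂P_B)(P_B/Q_A) = -7.8053 × (4.22/228.368) ≈ -0.144.

-0.144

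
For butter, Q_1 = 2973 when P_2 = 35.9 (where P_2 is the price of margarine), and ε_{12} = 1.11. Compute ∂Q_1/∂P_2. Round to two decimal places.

91.92

ε = (∂Q_1/∂P_2)·(P_2/Q_1) ⇒ ∂Q_1/∂P_2 = ε·Q_1/P_2 = 1.11 × 2973/35.9 ≈ 91.92.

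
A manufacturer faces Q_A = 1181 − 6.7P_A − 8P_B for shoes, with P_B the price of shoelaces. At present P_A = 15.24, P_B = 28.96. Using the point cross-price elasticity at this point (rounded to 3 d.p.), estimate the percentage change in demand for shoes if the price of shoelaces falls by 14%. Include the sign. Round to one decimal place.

At P_A = 15.24, P_B = 28.96: Q_A = 847.212.
∂Q_A/∂P_B = -8.
ε = (∂Q_A/∂P_B)(P_B/Q_A) = -8.0000 × 28.96/847.212 ≈ -0.273.
%ΔQ_A ≈ ε × %ΔP_B = -0.273 × (-14%) = 3.8%.

3.8%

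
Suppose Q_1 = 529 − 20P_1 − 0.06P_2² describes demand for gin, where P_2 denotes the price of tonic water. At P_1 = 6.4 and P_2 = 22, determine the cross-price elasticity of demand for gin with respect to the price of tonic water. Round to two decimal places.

At P_1 = 6.4 and P_2 = 22: Q_1 = 371.96.
∂Q_1/∂P_2 = -0.12P_2 = -0.12(22) = -2.6400.
ε = (∂Q_1/∂P_2)(P_2/Q_1) = -2.6400 × (22/371.96) ≈ -0.16.
ε < 0: complements.

-0.16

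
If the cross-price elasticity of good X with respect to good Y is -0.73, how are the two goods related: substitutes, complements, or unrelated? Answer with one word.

ε = -0.73 < 0, so a higher price of good Y lowers demand for good X: complements.

complements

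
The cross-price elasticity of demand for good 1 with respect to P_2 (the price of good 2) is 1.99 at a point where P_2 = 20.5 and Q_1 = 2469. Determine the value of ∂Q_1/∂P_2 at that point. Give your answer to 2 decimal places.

239.67

ε = (∂Q_1/∂P_2)·(P_2/Q_1) ⇒ ∂Q_1/∂P_2 = ε·Q_1/P_2 = 1.99 × 2469/20.5 ≈ 239.67.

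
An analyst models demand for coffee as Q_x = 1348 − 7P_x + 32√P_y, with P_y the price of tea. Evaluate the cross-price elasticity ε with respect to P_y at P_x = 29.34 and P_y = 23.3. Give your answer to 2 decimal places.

0.06

At P_x = 29.34 and P_y = 23.3: Q_x = 1297.084.
∂Q_x/∂P_y = 32/(2√P_y) = 32/(2√23.3) = 3.3147.
ε = (∂Q_x/∂P_y)(P_y/Q_x) = 3.3147 × (23.3/1297.084) ≈ 0.06.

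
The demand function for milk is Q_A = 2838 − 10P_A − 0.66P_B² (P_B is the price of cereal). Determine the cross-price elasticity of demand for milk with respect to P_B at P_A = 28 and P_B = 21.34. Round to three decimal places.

-0.266

At P_A = 28 and P_B = 21.34: Q_A = 2257.439.
∂Q_A/∂P_B = -1.32P_B = -1.32(21.34) = -28.1688.
ε = (∂Q_A/∂P_B)(P_B/Q_A) = -28.1688 × (21.34/2257.439) ≈ -0.266.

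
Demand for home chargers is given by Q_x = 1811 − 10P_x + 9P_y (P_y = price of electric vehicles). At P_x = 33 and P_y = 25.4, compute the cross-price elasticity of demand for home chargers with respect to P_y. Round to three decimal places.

At P_x = 33 and P_y = 25.4: Q_x = 1709.6.
∂Q_x/∂P_y = 9.
ε = (∂Q_x/∂P_y)(P_y/Q_x) = 9 × (25.4/1709.6) ≈ 0.134.

0.134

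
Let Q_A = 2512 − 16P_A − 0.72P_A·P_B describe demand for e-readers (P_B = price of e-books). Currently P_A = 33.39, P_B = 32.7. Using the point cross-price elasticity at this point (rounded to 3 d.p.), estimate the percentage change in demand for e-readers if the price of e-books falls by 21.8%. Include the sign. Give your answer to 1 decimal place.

14.4%

At P_A = 33.39, P_B = 32.7: Q_A = 1191.626.
∂Q_A/∂P_B = -0.72P_A = -24.0408.
ε = (∂Q_A/∂P_B)(P_B/Q_A) = -24.0408 × 32.7/1191.626 ≈ -0.660.
%ΔQ_A ≈ ε × %ΔP_B = -0.660 × (-21.8%) = 14.4%.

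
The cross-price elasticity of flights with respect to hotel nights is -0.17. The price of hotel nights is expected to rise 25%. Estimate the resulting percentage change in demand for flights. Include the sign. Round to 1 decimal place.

%ΔQ ≈ ε × %ΔP of hotel nights = -0.17 × (25%) = -4.3%.
Demand for flights falls by about 4.3%.

-4.3%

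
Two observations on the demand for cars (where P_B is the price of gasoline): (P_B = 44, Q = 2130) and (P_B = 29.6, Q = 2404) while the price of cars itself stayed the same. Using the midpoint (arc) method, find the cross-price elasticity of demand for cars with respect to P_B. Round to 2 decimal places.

ΔQ_A = 2404 − 2130 = 274; ΔP_B = 29.6 − 44 = -14.4.
Midpoints: Q̄_A = 2267.0, P̄_B = 36.80.
ε = (ΔQ_A/Q̄_A)/(ΔP_B/P̄_B) = (274/2267.0)/(-14.4/36.80) ≈ -0.31.

-0.31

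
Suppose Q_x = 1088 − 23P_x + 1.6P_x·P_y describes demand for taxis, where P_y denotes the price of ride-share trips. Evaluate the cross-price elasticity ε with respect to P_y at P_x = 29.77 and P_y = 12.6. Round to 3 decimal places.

At P_x = 29.77 and P_y = 12.6: Q_x = 1003.453.
∂Q_x/∂P_y = 1.6P_x = 1.6(29.77) = 47.6320.
ε = (∂Q_x/∂P_y)(P_y/Q_x) = 47.6320 × (12.6/1003.453) ≈ 0.598.
ε > 0: substitutes.

0.598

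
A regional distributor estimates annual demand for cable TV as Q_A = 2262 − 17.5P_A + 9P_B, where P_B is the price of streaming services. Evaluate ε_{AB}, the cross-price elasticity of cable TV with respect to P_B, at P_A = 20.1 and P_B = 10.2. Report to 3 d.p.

At P_A = 20.1 and P_B = 10.2: Q_A = 2002.05.
∂Q_A/∂P_B = 9.
ε = (∂Q_A/∂P_B)(P_B/Q_A) = 9 × (10.2/2002.05) ≈ 0.046.

0.046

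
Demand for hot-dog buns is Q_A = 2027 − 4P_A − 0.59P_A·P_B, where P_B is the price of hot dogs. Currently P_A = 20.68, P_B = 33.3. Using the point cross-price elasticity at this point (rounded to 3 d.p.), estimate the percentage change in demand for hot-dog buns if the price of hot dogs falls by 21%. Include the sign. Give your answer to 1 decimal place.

5.5%

At P_A = 20.68, P_B = 33.3: Q_A = 1537.980.
∂Q_A/∂P_B = -0.59P_A = -12.2012.
ε = (∂Q_A/∂P_B)(P_B/Q_A) = -12.2012 × 33.3/1537.980 ≈ -0.264.
%ΔQ_A ≈ ε × %ΔP_B = -0.264 × (-21%) = 5.5%.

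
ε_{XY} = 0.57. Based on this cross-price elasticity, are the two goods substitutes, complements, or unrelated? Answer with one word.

substitutes

ε = 0.57 > 0, so a higher price of good Y raises demand for good X: substitutes.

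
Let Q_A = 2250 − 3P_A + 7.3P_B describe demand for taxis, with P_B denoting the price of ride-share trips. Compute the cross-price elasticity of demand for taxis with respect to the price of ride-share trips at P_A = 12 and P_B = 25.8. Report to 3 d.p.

At P_A = 12 and P_B = 25.8: Q_A = 2402.34.
∂Q_A/∂P_B = 7.3.
ε = (∂Q_A/∂P_B)(P_B/Q_A) = 7.3 × (25.8/2402.34) ≈ 0.078.
Since ε > 0, taxis and ride-share trips are substitutes.

0.078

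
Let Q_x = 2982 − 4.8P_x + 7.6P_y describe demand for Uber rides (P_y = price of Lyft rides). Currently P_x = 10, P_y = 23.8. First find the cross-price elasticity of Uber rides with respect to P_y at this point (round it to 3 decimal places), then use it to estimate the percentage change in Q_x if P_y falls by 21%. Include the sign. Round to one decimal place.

At P_x = 10, P_y = 23.8: Q_x = 3114.88.
∂Q_x/∂P_y = 7.6.
ε = (∂Q_x/∂P_y)(P_y/Q_x) = 7.6000 × 23.8/3114.88 ≈ 0.058.
%ΔQ_x ≈ ε × %ΔP_y = 0.058 × (-21%) = -1.2%.

-1.2%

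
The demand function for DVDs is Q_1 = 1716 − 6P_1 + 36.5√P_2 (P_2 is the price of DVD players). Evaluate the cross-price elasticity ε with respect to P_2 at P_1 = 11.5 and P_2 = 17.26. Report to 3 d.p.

At P_1 = 11.5 and P_2 = 17.26: Q_1 = 1798.640.
∂Q_1/∂P_2 = 36.5/(2√P_2) = 36.5/(2√17.26) = 4.3928.
ε = (∂Q_1/∂P_2)(P_2/Q_1) = 4.3928 × (17.26/1798.640) ≈ 0.042.

0.042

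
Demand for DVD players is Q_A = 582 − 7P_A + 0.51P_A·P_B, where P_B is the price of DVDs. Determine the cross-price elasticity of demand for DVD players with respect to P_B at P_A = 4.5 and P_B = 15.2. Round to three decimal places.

0.060

At P_A = 4.5 and P_B = 15.2: Q_A = 585.384.
∂Q_A/∂P_B = 0.51P_A = 0.51(4.5) = 2.2950.
ε = (∂Q_A/∂P_B)(P_B/Q_A) = 2.2950 × (15.2/585.384) ≈ 0.060.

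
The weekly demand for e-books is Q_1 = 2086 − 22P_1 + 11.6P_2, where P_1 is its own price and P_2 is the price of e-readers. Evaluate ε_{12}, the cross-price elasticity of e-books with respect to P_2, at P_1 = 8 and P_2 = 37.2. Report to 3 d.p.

At P_1 = 8 and P_2 = 37.2: Q_1 = 2341.52.
∂Q_1/∂P_2 = 11.6.
ε = (∂Q_1/∂P_2)(P_2/Q_1) = 11.6 × (37.2/2341.52) ≈ 0.184.

0.184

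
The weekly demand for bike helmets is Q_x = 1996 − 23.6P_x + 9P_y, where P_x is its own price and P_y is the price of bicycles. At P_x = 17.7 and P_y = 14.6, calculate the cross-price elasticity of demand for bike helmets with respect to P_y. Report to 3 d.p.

At P_x = 17.7 and P_y = 14.6: Q_x = 1709.68.
∂Q_x/∂P_y = 9.
ε = (∂Q_x/∂P_y)(P_y/Q_x) = 9 × (14.6/1709.68) ≈ 0.077.

0.077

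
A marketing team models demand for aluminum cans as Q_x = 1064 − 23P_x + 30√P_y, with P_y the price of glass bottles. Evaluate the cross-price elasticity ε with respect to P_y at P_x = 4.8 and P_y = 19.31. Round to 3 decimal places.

At P_x = 4.8 and P_y = 19.31: Q_x = 1085.429.
∂Q_x/∂P_y = 30/(2√P_y) = 30/(2√19.31) = 3.4135.
ε = (∂Q_x/∂P_y)(P_y/Q_x) = 3.4135 × (19.31/1085.429) ≈ 0.061.
ε > 0: substitutes.

0.061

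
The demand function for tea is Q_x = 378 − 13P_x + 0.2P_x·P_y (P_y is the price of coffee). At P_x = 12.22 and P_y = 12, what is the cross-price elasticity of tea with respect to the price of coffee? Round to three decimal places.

At P_x = 12.22 and P_y = 12: Q_x = 248.468.
∂Q_x/∂P_y = 0.2P_x = 0.2(12.22) = 2.4440.
ε = (∂Q_x/∂P_y)(P_y/Q_x) = 2.4440 × (12/248.468) ≈ 0.118.
ε > 0: substitutes.

0.118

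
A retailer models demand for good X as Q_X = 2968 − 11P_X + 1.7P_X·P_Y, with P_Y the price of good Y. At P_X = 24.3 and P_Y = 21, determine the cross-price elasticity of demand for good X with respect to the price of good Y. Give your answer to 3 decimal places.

0.243

At P_X = 24.3 and P_Y = 21: Q_X = 3568.21.
∂Q_X/∂P_Y = 1.7P_X = 1.7(24.3) = 41.3100.
ε = (∂Q_X/∂P_Y)(P_Y/Q_X) = 41.3100 × (21/3568.21) ≈ 0.243.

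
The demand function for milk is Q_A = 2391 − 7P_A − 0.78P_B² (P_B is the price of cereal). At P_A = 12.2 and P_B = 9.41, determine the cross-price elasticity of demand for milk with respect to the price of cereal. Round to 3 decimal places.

At P_A = 12.2 and P_B = 9.41: Q_A = 2236.532.
∂Q_A/∂P_B = -1.56P_B = -1.56(9.41) = -14.6796.
ε = (∂Q_A/∂P_B)(P_B/Q_A) = -14.6796 × (9.41/2236.532) ≈ -0.062.

-0.062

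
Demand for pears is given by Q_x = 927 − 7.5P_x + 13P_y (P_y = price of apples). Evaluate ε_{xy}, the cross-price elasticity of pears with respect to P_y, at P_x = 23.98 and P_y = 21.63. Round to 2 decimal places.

At P_x = 23.98 and P_y = 21.63: Q_x = 1028.34.
∂Q_x/∂P_y = 13.
ε = (∂Q_x/∂P_y)(P_y/Q_x) = 13 × (21.63/1028.34) ≈ 0.27.

0.27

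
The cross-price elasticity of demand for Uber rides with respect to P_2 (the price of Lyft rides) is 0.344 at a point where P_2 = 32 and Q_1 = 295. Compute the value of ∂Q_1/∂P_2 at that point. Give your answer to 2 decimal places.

ε = (∂Q_1/∂P_2)·(P_2/Q_1) ⇒ ∂Q_1/∂P_2 = ε·Q_1/P_2 = 0.344 × 295/32 ≈ 3.17.

3.17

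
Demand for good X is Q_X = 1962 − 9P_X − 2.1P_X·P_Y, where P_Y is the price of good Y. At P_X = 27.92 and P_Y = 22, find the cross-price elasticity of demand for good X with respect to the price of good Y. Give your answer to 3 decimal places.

-3.065

At P_X = 27.92 and P_Y = 22: Q_X = 420.816.
∂Q_X/∂P_Y = -2.1P_X = -2.1(27.92) = -58.6320.
ε = (∂Q_X/∂P_Y)(P_Y/Q_X) = -58.6320 × (22/420.816) ≈ -3.065.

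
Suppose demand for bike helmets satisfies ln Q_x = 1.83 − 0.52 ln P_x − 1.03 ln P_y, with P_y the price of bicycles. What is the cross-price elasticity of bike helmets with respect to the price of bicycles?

In a log-linear (constant-elasticity) demand function, the coefficient on ln P_y is the cross-price elasticity.
ε = -1.03. Negative, so bike helmets and bicycles are complements.

-1.03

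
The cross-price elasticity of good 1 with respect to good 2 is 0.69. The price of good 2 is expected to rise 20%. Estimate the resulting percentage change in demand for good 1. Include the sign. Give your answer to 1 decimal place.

%ΔQ ≈ ε × %ΔP of good 2 = 0.69 × (20%) = 13.8%.
Demand for good 1 rises by about 13.8%.

13.8%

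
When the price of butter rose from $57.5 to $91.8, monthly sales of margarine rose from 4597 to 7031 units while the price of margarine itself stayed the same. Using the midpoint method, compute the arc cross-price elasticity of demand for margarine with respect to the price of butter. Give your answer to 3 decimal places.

0.911

ΔQ_A = 7031 − 4597 = 2434; ΔP_B = 91.8 − 57.5 = 34.3.
Midpoints: Q̄_A = 5814.0, P̄_B = 74.65.
ε = (ΔQ_A/Q̄_A)/(ΔP_B/P̄_B) = (2434/5814.0)/(34.3/74.65) ≈ 0.911.
ε > 0: margarine and butter are substitutes.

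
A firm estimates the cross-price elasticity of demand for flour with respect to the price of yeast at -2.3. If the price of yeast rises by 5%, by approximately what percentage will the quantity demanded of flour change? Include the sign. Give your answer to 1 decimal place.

-11.5%

%ΔQ ≈ ε × %ΔP of yeast = -2.3 × (5%) = -11.5%.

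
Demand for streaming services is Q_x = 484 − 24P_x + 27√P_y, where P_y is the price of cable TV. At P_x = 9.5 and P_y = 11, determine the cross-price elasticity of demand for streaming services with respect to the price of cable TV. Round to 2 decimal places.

At P_x = 9.5 and P_y = 11: Q_x = 345.549.
∂Q_x/∂P_y = 27/(2√P_y) = 27/(2√11) = 4.0704.
ε = (∂Q_x/∂P_y)(P_y/Q_x) = 4.0704 × (11/345.549) ≈ 0.13.

0.13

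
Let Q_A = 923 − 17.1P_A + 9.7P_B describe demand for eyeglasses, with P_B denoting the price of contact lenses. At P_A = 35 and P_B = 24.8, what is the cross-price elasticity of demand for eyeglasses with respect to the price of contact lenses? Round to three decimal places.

At P_A = 35 and P_B = 24.8: Q_A = 565.06.
∂Q_A/∂P_B = 9.7.
ε = (∂Q_A/∂P_B)(P_B/Q_A) = 9.7 × (24.8/565.06) ≈ 0.426.

0.426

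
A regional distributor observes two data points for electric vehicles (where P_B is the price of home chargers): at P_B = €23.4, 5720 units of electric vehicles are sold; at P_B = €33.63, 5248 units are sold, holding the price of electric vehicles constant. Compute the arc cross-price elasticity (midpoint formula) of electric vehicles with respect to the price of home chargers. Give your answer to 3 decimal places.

-0.240

ΔQ_A = 5248 − 5720 = -472; ΔP_B = 33.63 − 23.4 = 10.23.
Midpoints: Q̄_A = 5484.0, P̄_B = 28.52.
ε = (ΔQ_A/Q̄_A)/(ΔP_B/P̄_B) = (-472/5484.0)/(10.23/28.52) ≈ -0.240.
ε < 0: electric vehicles and home chargers are complements.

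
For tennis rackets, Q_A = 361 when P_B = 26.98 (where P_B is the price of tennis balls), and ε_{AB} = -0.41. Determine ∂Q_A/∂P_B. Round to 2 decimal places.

ε = (∂Q_A/∂P_B)·(P_B/Q_A) ⇒ ∂Q_A/∂P_B = ε·Q_A/P_B = -0.41 × 361/26.98 ≈ -5.49.

-5.49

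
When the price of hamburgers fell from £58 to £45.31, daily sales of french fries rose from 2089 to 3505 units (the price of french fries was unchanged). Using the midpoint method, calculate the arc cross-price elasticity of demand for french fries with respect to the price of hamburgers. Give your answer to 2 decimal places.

ΔQ_A = 3505 − 2089 = 1416; ΔP_B = 45.31 − 58 = -12.69.
Midpoints: Q̄_A = 2797.0, P̄_B = 51.66.
ε = (ΔQ_A/Q̄_A)/(ΔP_B/P̄_B) = (1416/2797.0)/(-12.69/51.66) ≈ -2.06.

-2.06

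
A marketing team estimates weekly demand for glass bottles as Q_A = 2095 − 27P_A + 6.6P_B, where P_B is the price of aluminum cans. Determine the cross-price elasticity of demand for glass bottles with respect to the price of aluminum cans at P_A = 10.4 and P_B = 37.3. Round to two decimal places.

At P_A = 10.4 and P_B = 37.3: Q_A = 2060.38.
∂Q_A/∂P_B = 6.6.
ε = (∂Q_A/∂P_B)(P_B/Q_A) = 6.6 × (37.3/2060.38) ≈ 0.12.

0.12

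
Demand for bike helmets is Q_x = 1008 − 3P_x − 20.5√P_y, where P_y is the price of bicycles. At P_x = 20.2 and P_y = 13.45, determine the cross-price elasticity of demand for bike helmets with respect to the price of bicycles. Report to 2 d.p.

At P_x = 20.2 and P_y = 13.45: Q_x = 872.218.
∂Q_x/∂P_y = -20.5/(2√P_y) = -20.5/(2√13.45) = -2.7949.
ε = (∂Q_x/∂P_y)(P_y/Q_x) = -2.7949 × (13.45/872.218) ≈ -0.04.
ε < 0: complements.

-0.04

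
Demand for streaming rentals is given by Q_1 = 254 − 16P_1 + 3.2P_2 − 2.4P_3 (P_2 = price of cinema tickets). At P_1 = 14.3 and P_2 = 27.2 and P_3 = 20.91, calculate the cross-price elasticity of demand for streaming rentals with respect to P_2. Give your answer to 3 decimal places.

1.403

At P_1 = 14.3 and P_2 = 27.2 and P_3 = 20.91: Q_1 = 62.056.
∂Q_1/∂P_2 = 3.2.
ε = (∂Q_1/∂P_2)(P_2/Q_1) = 3.2 × (27.2/62.056) ≈ 1.403.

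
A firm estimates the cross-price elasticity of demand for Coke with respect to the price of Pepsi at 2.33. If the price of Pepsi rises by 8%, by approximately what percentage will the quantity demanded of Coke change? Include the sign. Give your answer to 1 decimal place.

%ΔQ ≈ ε × %ΔP of Pepsi = 2.33 × (8%) = 18.6%.

18.6%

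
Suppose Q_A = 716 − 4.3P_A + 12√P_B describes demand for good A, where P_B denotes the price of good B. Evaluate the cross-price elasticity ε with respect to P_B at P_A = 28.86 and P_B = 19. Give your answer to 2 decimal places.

At P_A = 28.86 and P_B = 19: Q_A = 644.209.
∂Q_A/∂P_B = 12/(2√P_B) = 12/(2√19) = 1.3765.
ε = (∂Q_A/∂P_B)(P_B/Q_A) = 1.3765 × (19/644.209) ≈ 0.04.

0.04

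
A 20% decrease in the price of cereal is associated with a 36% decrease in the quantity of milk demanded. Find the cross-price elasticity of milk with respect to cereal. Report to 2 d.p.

ε = (%ΔQ of milk) / (%ΔP of cereal) = (-36%) / (-20%) ≈ 1.80.
Positive cross-price elasticity: substitutes.

1.80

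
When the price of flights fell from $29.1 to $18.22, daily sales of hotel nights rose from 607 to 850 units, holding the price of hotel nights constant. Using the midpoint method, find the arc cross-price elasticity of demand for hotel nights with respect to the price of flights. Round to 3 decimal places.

ΔQ_A = 850 − 607 = 243; ΔP_B = 18.22 − 29.1 = -10.88.
Midpoints: Q̄_A = 728.5, P̄_B = 23.66.
ε = (ΔQ_A/Q̄_A)/(ΔP_B/P̄_B) = (243/728.5)/(-10.88/23.66) ≈ -0.725.

-0.725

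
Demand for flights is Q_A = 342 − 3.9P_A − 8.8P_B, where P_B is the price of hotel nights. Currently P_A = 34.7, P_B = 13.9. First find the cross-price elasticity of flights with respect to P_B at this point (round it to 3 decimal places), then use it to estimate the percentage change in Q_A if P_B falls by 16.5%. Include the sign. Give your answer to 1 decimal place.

23.9%

At P_A = 34.7, P_B = 13.9: Q_A = 84.35.
∂Q_A/∂P_B = -8.8.
ε = (∂Q_A/∂P_B)(P_B/Q_A) = -8.8000 × 13.9/84.35 ≈ -1.450.
%ΔQ_A ≈ ε × %ΔP_B = -1.450 × (-16.5%) = 23.9%.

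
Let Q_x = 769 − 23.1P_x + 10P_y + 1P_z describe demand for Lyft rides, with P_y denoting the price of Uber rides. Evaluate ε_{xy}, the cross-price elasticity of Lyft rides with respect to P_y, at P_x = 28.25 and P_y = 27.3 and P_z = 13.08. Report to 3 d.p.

At P_x = 28.25 and P_y = 27.3 and P_z = 13.08: Q_x = 402.505.
∂Q_x/∂P_y = 10.
ε = (∂Q_x/∂P_y)(P_y/Q_x) = 10 × (27.3/402.505) ≈ 0.678.
Since ε > 0, Lyft rides and Uber rides are substitutes.

0.678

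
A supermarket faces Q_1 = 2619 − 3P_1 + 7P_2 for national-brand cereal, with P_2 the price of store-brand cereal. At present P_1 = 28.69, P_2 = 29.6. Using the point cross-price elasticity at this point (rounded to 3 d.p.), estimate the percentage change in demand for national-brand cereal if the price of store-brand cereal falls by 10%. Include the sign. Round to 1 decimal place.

-0.8%

At P_1 = 28.69, P_2 = 29.6: Q_1 = 2740.13.
∂Q_1/∂P_2 = 7.
ε = (∂Q_1/∂P_2)(P_2/Q_1) = 7.0000 × 29.6/2740.13 ≈ 0.076.
%ΔQ_1 ≈ ε × %ΔP_2 = 0.076 × (-10%) = -0.8%.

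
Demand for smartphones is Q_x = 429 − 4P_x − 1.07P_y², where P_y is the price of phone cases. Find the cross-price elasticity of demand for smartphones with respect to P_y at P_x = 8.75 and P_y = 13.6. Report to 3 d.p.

-2.019

At P_x = 8.75 and P_y = 13.6: Q_x = 196.093.
∂Q_x/∂P_y = -2.14P_y = -2.14(13.6) = -29.1040.
ε = (∂Q_x/∂P_y)(P_y/Q_x) = -29.1040 × (13.6/196.093) ≈ -2.019.
ε < 0: complements.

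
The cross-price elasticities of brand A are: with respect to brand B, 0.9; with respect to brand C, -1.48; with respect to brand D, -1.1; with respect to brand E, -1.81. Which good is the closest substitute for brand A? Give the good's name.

brand B

Substitutes have ε > 0. Among the positive values, 0.9 (brand B) is largest.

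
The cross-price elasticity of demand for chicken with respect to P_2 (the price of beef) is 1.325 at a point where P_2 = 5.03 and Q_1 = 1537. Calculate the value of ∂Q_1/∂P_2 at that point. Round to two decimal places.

ε = (∂Q_1/∂P_2)·(P_2/Q_1) ⇒ ∂Q_1/∂P_2 = ε·Q_1/P_2 = 1.325 × 1537/5.03 ≈ 404.88.

404.88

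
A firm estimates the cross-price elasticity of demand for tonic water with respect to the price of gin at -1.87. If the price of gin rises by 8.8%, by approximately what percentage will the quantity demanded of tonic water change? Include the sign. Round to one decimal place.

%ΔQ ≈ ε × %ΔP of gin = -1.87 × (8.8%) = -16.5%.

-16.5%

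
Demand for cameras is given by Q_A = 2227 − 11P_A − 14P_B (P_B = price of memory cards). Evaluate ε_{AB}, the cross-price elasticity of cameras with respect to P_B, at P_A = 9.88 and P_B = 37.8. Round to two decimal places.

-0.33

At P_A = 9.88 and P_B = 37.8: Q_A = 1589.12.
∂Q_A/∂P_B = -14.
ε = (∂Q_A/∂P_B)(P_B/Q_A) = -14 × (37.8/1589.12) ≈ -0.33.
Since ε < 0, cameras and memory cards are complements.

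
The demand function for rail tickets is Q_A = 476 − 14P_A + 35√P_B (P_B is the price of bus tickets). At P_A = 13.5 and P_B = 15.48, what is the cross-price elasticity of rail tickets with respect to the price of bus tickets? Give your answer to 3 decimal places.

At P_A = 13.5 and P_B = 15.48: Q_A = 424.706.
∂Q_A/∂P_B = 35/(2√P_B) = 35/(2√15.48) = 4.4479.
ε = (∂Q_A/∂P_B)(P_B/Q_A) = 4.4479 × (15.48/424.706) ≈ 0.162.
ε > 0: substitutes.

0.162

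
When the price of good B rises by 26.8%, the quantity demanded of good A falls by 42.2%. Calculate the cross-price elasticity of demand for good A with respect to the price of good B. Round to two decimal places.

-1.57

ε = (%ΔQ of good A) / (%ΔP of good B) = (-42.2%) / (26.8%) ≈ -1.57.
Negative cross-price elasticity: complements.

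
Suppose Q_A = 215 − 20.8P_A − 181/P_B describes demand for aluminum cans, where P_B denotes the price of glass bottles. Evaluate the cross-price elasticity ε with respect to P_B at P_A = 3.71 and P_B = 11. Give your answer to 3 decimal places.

0.136

At P_A = 3.71 and P_B = 11: Q_A = 121.377.
∂Q_A/∂P_B = 181/P_B² = 1.4959.
ε = (∂Q_A/∂P_B)(P_B/Q_A) = 1.4959 × (11/121.377) ≈ 0.136.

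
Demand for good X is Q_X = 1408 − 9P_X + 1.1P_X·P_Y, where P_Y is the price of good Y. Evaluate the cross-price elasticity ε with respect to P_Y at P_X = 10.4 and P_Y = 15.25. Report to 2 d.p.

At P_X = 10.4 and P_Y = 15.25: Q_X = 1488.86.
∂Q_X/∂P_Y = 1.1P_X = 1.1(10.4) = 11.4400.
ε = (∂Q_X/∂P_Y)(P_Y/Q_X) = 11.4400 × (15.25/1488.86) ≈ 0.12.

0.12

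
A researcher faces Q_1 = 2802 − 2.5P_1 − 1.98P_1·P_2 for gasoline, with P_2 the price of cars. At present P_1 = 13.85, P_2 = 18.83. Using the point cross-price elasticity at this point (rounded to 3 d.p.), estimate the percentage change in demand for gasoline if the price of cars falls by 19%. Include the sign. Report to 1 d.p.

4.4%

At P_1 = 13.85, P_2 = 18.83: Q_1 = 2251.000.
∂Q_1/∂P_2 = -1.98P_1 = -27.4230.
ε = (∂Q_1/∂P_2)(P_2/Q_1) = -27.4230 × 18.83/2251.000 ≈ -0.229.
%ΔQ_1 ≈ ε × %ΔP_2 = -0.229 × (-19%) = 4.4%.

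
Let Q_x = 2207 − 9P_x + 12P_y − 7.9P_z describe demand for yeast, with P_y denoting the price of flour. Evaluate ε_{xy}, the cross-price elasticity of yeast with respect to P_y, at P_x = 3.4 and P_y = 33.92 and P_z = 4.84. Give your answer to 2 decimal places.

0.16

At P_x = 3.4 and P_y = 33.92 and P_z = 4.84: Q_x = 2545.204.
∂Q_x/∂P_y = 12.
ε = (∂Q_x/∂P_y)(P_y/Q_x) = 12 × (33.92/2545.204) ≈ 0.16.
Since ε > 0, yeast and flour are substitutes.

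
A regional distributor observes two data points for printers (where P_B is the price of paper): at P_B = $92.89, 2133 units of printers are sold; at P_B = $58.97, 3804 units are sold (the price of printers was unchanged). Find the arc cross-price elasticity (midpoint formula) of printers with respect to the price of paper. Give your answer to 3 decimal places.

ΔQ_A = 3804 − 2133 = 1671; ΔP_B = 58.97 − 92.89 = -33.92.
Midpoints: Q̄_A = 2968.5, P̄_B = 75.93.
ε = (ΔQ_A/Q̄_A)/(ΔP_B/P̄_B) = (1671/2968.5)/(-33.92/75.93) ≈ -1.260.

-1.260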